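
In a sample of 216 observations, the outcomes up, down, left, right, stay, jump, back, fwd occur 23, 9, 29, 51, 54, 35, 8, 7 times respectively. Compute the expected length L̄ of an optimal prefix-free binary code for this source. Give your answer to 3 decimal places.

Probabilities are the counts divided by 216.
Repeatedly combine the two least-probable nodes; the expected code length is the sum of the merged weights.
merge 7/216 + 1/27 → 5/72
merge 1/24 + 5/72 → 1/9
merge 23/216 + 1/9 → 47/216
merge 29/216 + 35/216 → 8/27
merge 47/216 + 17/72 → 49/108
merge 1/4 + 8/27 → 59/108
merge 49/108 + 59/108 → 1
L = 5/72 + 1/9 + 47/216 + 8/27 + 49/108 + 59/108 + 1 = 97/36 ≈ 2.694 bits/symbol.

2.694 bits/symbol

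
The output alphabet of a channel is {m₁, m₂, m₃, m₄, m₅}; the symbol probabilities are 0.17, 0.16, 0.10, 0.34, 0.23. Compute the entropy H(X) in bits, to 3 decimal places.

H = −Σ pᵢ log₂ pᵢ.
−0.17·log₂(0.17) = 0.4346
−0.16·log₂(0.16) = 0.4230
−0.10·log₂(0.10) = 0.3322
−0.34·log₂(0.34) = 0.5292
−0.23·log₂(0.23) = 0.4877
Sum ≈ 2.2066 → 2.207 bits.

2.207 bits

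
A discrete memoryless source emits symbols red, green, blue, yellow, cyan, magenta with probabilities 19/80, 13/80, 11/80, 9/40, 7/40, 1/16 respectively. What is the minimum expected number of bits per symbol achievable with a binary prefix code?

2.5375 bits/symbol

Repeatedly combine the two least-probable nodes; the expected code length is the sum of the merged weights.
merge 1/16 + 11/80 → 1/5
merge 13/80 + 7/40 → 27/80
merge 1/5 + 9/40 → 17/40
merge 19/80 + 27/80 → 23/40
merge 17/40 + 23/40 → 1
L = 1/5 + 27/80 + 17/40 + 23/40 + 1 = 203/80 = 2.5375 bits/symbol.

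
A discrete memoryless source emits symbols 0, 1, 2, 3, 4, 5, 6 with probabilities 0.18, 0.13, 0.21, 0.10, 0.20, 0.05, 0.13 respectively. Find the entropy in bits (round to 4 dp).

H = −Σ pᵢ log₂ pᵢ.
−0.18·log₂(0.18) = 0.4453
−0.13·log₂(0.13) = 0.3826
−0.21·log₂(0.21) = 0.4728
−0.10·log₂(0.10) = 0.3322
−0.20·log₂(0.20) = 0.4644
−0.05·log₂(0.05) = 0.2161
−0.13·log₂(0.13) = 0.3826
Sum ≈ 2.6961 → 2.6961 bits.

2.6961 bits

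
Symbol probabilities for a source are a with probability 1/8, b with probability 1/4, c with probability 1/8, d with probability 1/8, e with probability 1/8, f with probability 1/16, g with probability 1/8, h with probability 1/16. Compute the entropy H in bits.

2.875 bits

Each probability is a power of 1/2, so log₂(1/p) is an integer.
H = Σ p·log₂(1/p) = 1/8·3 + 1/4·2 + 1/8·3 + 1/8·3 + 1/8·3 + 1/16·4 + 1/8·3 + 1/16·4 = 2.875 bits.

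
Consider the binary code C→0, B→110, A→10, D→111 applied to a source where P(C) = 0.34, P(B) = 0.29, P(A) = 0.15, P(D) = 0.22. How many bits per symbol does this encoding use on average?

2.17 bits/symbol

L̄ = Σ pᵢ·ℓᵢ = 0.34·1 + 0.29·3 + 0.15·2 + 0.22·3 = 2.17 bits/symbol.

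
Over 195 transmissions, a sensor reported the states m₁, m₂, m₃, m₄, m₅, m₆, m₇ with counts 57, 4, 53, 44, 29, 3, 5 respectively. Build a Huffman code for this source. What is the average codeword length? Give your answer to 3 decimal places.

Probabilities are the counts divided by 195.
Repeatedly combine the two least-probable nodes; the expected code length is the sum of the merged weights.
merge 1/65 + 4/195 → 7/195
merge 1/39 + 7/195 → 4/65
merge 4/65 + 29/195 → 41/195
merge 41/195 + 44/195 → 17/39
merge 53/195 + 19/65 → 22/39
merge 17/39 + 22/39 → 1
L = 7/195 + 4/65 + 41/195 + 17/39 + 22/39 + 1 = 30/13 ≈ 2.308 bits/symbol.

2.308 bits/symbol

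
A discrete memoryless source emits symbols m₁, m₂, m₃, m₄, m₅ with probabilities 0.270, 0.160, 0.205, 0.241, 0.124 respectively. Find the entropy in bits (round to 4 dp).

2.2699 bits

H = −Σ pᵢ log₂ pᵢ.
−0.270·log₂(0.270) = 0.5100
−0.160·log₂(0.160) = 0.4230
−0.205·log₂(0.205) = 0.4687
−0.241·log₂(0.241) = 0.4947
−0.124·log₂(0.124) = 0.3734
Sum ≈ 2.2699 → 2.2699 bits.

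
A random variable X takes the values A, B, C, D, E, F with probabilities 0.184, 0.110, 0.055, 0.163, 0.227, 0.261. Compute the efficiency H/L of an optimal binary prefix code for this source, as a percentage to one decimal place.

Entropy H = −Σ p log₂ p ≈ 2.4478 bits.
Huffman merges: 11/200+11/100→33/200; 163/1000+33/200→41/125; 23/125+227/1000→411/1000; 261/1000+41/125→589/1000; 411/1000+589/1000→1. L = 2493/1000 ≈ 2.4930.
Efficiency = H/L = 2.4478/2.4930 = 98.2%.

98.2%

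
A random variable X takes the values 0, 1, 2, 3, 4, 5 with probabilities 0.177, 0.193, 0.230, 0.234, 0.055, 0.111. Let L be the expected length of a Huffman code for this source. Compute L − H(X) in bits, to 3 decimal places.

0.049 bits

Entropy H = −Σ p log₂ p ≈ 2.4604 bits.
Huffman merges: 11/200+111/1000→83/500; 83/500+177/1000→343/1000; 193/1000+23/100→423/1000; 117/500+343/1000→577/1000; 423/1000+577/1000→1. L = 2509/1000 ≈ 2.5090.
L − H = 2.5090 − 2.4604 = 0.049 bits.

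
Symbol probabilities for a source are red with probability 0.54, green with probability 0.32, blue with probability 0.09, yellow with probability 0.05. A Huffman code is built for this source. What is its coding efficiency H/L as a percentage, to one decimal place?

Entropy H = −Σ p log₂ p ≈ 1.5348 bits.
Huffman merges: 1/20+9/100→7/50; 7/50+8/25→23/50; 23/50+27/50→1. L = 8/5 ≈ 1.6000.
Efficiency = H/L = 1.5348/1.6000 = 95.9%.

95.9%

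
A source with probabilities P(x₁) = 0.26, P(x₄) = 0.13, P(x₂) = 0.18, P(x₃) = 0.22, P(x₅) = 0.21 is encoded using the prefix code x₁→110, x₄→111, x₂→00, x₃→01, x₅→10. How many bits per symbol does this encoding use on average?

L̄ = Σ pᵢ·ℓᵢ = 0.26·3 + 0.13·3 + 0.18·2 + 0.22·2 + 0.21·2 = 2.39 bits/symbol.

2.39 bits/symbol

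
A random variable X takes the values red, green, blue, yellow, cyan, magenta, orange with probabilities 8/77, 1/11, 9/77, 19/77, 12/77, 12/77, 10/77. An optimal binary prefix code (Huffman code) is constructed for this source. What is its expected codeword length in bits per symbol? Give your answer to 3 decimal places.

2.753 bits/symbol

Repeatedly combine the two least-probable nodes; the expected code length is the sum of the merged weights.
merge 1/11 + 8/77 → 15/77
merge 9/77 + 10/77 → 19/77
merge 12/77 + 12/77 → 24/77
merge 15/77 + 19/77 → 34/77
merge 19/77 + 24/77 → 43/77
merge 34/77 + 43/77 → 1
L = 15/77 + 19/77 + 24/77 + 34/77 + 43/77 + 1 = 212/77 ≈ 2.753 bits/symbol.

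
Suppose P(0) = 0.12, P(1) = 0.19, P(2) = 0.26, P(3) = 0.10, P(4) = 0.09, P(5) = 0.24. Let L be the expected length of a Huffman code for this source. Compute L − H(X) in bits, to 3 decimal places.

Entropy H = −Σ p log₂ p ≈ 2.4666 bits.
Huffman merges: 9/100+1/10→19/100; 3/25+19/100→31/100; 19/100+6/25→43/100; 13/50+31/100→57/100; 43/100+57/100→1. L = 5/2 ≈ 2.5000.
L − H = 2.5000 − 2.4666 = 0.033 bits.

0.033 bits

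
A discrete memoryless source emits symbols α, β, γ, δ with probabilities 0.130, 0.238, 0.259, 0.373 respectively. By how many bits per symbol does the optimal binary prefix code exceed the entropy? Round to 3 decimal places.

Entropy H = −Σ p log₂ p ≈ 1.9110 bits.
Huffman merges: 13/100+119/500→46/125; 259/1000+46/125→627/1000; 373/1000+627/1000→1. L = 399/200 ≈ 1.9950.
L − H = 1.9950 − 1.9110 = 0.084 bits.

0.084 bits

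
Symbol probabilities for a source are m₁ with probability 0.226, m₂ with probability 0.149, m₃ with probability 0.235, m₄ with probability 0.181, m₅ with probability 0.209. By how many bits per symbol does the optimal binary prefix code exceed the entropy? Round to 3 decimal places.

Entropy H = −Σ p log₂ p ≈ 2.3035 bits.
Huffman merges: 149/1000+181/1000→33/100; 209/1000+113/500→87/200; 47/200+33/100→113/200; 87/200+113/200→1. L = 233/100 ≈ 2.3300.
L − H = 2.3300 − 2.3035 = 0.027 bits.

0.027 bits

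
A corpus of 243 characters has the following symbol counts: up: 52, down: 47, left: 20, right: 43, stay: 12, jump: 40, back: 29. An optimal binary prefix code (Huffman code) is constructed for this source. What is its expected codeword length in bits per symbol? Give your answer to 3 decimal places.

Probabilities are the counts divided by 243.
Repeatedly combine the two least-probable nodes; the expected code length is the sum of the merged weights.
merge 4/81 + 20/243 → 32/243
merge 29/243 + 32/243 → 61/243
merge 40/243 + 43/243 → 83/243
merge 47/243 + 52/243 → 11/27
merge 61/243 + 83/243 → 16/27
merge 11/27 + 16/27 → 1
L = 32/243 + 61/243 + 83/243 + 11/27 + 16/27 + 1 = 662/243 ≈ 2.724 bits/symbol.

2.724 bits/symbol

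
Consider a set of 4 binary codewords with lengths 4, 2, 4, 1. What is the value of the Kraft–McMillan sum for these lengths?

0.875

With common denominator 2^4 = 16: Σ 2^(−ℓᵢ) = 1/16 + 4/16 + 1/16 + 8/16 = 14/16 = 0.875.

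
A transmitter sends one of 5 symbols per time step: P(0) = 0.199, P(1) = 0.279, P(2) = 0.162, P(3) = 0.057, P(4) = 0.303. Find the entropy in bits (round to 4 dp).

H = −Σ pᵢ log₂ pᵢ.
−0.199·log₂(0.199) = 0.4635
−0.279·log₂(0.279) = 0.5138
−0.162·log₂(0.162) = 0.4254
−0.057·log₂(0.057) = 0.2356
−0.303·log₂(0.303) = 0.5220
Sum ≈ 2.1603 → 2.1603 bits.

2.1603 bits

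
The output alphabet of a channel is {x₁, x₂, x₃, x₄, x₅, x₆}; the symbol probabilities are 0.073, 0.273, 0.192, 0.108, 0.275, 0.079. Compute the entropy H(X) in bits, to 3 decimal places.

2.392 bits

H = −Σ pᵢ log₂ pᵢ.
−0.073·log₂(0.073) = 0.2756
−0.273·log₂(0.273) = 0.5113
−0.192·log₂(0.192) = 0.4571
−0.108·log₂(0.108) = 0.3468
−0.275·log₂(0.275) = 0.5122
−0.079·log₂(0.079) = 0.2893
Sum ≈ 2.3924 → 2.392 bits.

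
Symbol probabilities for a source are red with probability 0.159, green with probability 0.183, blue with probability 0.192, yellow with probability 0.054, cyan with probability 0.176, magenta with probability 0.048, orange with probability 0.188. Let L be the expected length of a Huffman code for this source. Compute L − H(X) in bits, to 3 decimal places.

Entropy H = −Σ p log₂ p ≈ 2.6594 bits.
Huffman merges: 6/125+27/500→51/500; 51/500+159/1000→261/1000; 22/125+183/1000→359/1000; 47/250+24/125→19/50; 261/1000+359/1000→31/50; 19/50+31/50→1. L = 1361/500 ≈ 2.7220.
L − H = 2.7220 − 2.6594 = 0.063 bits.

0.063 bits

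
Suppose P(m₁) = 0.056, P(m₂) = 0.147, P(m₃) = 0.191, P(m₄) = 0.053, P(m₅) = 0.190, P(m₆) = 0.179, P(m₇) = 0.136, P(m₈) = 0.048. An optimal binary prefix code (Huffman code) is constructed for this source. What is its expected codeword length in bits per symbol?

Repeatedly combine the two least-probable nodes; the expected code length is the sum of the merged weights.
merge 6/125 + 53/1000 → 101/1000
merge 7/125 + 101/1000 → 157/1000
merge 17/125 + 147/1000 → 283/1000
merge 157/1000 + 179/1000 → 42/125
merge 19/100 + 191/1000 → 381/1000
merge 283/1000 + 42/125 → 619/1000
merge 381/1000 + 619/1000 → 1
L = 101/1000 + 157/1000 + 283/1000 + 42/125 + 381/1000 + 619/1000 + 1 = 2877/1000 = 2.877 bits/symbol.

2.877 bits/symbol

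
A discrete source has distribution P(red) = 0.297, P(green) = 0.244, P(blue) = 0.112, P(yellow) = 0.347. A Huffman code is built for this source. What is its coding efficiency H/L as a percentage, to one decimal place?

Entropy H = −Σ p log₂ p ≈ 1.9003 bits.
Huffman merges: 14/125+61/250→89/250; 297/1000+347/1000→161/250; 89/250+161/250→1. L = 2 ≈ 2.0000.
Efficiency = H/L = 1.9003/2.0000 = 95.0%.

95.0%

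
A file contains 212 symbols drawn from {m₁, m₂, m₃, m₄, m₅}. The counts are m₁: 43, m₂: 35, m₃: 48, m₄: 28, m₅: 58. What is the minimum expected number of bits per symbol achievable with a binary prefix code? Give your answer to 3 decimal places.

2.297 bits/symbol

Probabilities are the counts divided by 212.
Repeatedly combine the two least-probable nodes; the expected code length is the sum of the merged weights.
merge 7/53 + 35/212 → 63/212
merge 43/212 + 12/53 → 91/212
merge 29/106 + 63/212 → 121/212
merge 91/212 + 121/212 → 1
L = 63/212 + 91/212 + 121/212 + 1 = 487/212 ≈ 2.297 bits/symbol.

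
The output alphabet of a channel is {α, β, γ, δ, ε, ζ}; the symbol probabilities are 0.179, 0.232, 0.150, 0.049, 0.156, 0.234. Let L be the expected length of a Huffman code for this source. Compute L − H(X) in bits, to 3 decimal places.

Entropy H = −Σ p log₂ p ≈ 2.4655 bits.
Huffman merges: 49/1000+3/20→199/1000; 39/250+179/1000→67/200; 199/1000+29/125→431/1000; 117/500+67/200→569/1000; 431/1000+569/1000→1. L = 1267/500 ≈ 2.5340.
L − H = 2.5340 − 2.4655 = 0.069 bits.

0.069 bits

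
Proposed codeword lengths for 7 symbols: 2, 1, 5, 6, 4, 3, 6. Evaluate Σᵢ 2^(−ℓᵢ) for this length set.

1

With common denominator 2^6 = 64: Σ 2^(−ℓᵢ) = 16/64 + 32/64 + 2/64 + 1/64 + 4/64 + 8/64 + 1/64 = 64/64 = 1.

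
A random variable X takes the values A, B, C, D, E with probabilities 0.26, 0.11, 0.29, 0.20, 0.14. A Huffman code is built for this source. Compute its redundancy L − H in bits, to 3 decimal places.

0.015 bits

Entropy H = −Σ p log₂ p ≈ 2.2350 bits.
Huffman merges: 11/100+7/50→1/4; 1/5+1/4→9/20; 13/50+29/100→11/20; 9/20+11/20→1. L = 9/4 ≈ 2.2500.
L − H = 2.2500 − 2.2350 = 0.015 bits.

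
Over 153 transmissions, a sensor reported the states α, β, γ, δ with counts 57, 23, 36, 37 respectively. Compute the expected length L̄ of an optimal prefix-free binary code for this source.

2 bits/symbol

Probabilities are the counts divided by 153.
Repeatedly combine the two least-probable nodes; the expected code length is the sum of the merged weights.
merge 23/153 + 4/17 → 59/153
merge 37/153 + 19/51 → 94/153
merge 59/153 + 94/153 → 1
L = 59/153 + 94/153 + 1 = 2 bits/symbol.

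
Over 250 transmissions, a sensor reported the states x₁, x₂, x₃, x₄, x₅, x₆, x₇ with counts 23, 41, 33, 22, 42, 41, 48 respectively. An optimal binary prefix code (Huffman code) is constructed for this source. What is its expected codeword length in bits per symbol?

2.808 bits/symbol

Probabilities are the counts divided by 250.
Repeatedly combine the two least-probable nodes; the expected code length is the sum of the merged weights.
merge 11/125 + 23/250 → 9/50
merge 33/250 + 41/250 → 37/125
merge 41/250 + 21/125 → 83/250
merge 9/50 + 24/125 → 93/250
merge 37/125 + 83/250 → 157/250
merge 93/250 + 157/250 → 1
L = 9/50 + 37/125 + 83/250 + 93/250 + 157/250 + 1 = 351/125 = 2.808 bits/symbol.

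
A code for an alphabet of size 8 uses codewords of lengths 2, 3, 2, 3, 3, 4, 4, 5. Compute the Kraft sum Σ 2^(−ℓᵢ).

1.03125

With common denominator 2^5 = 32: Σ 2^(−ℓᵢ) = 8/32 + 4/32 + 8/32 + 4/32 + 4/32 + 2/32 + 2/32 + 1/32 = 33/32 = 1.03125.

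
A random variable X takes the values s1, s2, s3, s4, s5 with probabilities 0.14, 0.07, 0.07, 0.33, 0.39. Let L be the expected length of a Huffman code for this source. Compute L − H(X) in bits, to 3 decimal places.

0.038 bits

Entropy H = −Σ p log₂ p ≈ 1.9918 bits.
Huffman merges: 7/100+7/100→7/50; 7/50+7/50→7/25; 7/25+33/100→61/100; 39/100+61/100→1. L = 203/100 ≈ 2.0300.
L − H = 2.0300 − 1.9918 = 0.038 bits.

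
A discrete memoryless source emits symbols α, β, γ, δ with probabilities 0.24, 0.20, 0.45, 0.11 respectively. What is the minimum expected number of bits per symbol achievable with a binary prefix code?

Repeatedly combine the two least-probable nodes; the expected code length is the sum of the merged weights.
merge 11/100 + 1/5 → 31/100
merge 6/25 + 31/100 → 11/20
merge 9/20 + 11/20 → 1
L = 31/100 + 11/20 + 1 = 93/50 = 1.86 bits/symbol.

1.86 bits/symbol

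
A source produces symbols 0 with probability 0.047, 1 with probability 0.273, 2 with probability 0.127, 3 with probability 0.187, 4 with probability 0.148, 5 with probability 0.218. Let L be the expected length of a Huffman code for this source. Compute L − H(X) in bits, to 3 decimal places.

Entropy H = −Σ p log₂ p ≈ 2.4361 bits.
Huffman merges: 47/1000+127/1000→87/500; 37/250+87/500→161/500; 187/1000+109/500→81/200; 273/1000+161/500→119/200; 81/200+119/200→1. L = 312/125 ≈ 2.4960.
L − H = 2.4960 − 2.4361 = 0.060 bits.

0.060 bits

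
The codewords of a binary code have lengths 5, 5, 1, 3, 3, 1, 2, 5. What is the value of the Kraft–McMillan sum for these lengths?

1.59375

With common denominator 2^5 = 32: Σ 2^(−ℓᵢ) = 1/32 + 1/32 + 16/32 + 4/32 + 4/32 + 16/32 + 8/32 + 1/32 = 51/32 = 1.59375.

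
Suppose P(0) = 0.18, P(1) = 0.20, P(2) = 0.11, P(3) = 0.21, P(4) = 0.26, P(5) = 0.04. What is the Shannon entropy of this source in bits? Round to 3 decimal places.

H = −Σ pᵢ log₂ pᵢ.
−0.18·log₂(0.18) = 0.4453
−0.20·log₂(0.20) = 0.4644
−0.11·log₂(0.11) = 0.3503
−0.21·log₂(0.21) = 0.4728
−0.26·log₂(0.26) = 0.5053
−0.04·log₂(0.04) = 0.1858
Sum ≈ 2.4238 → 2.424 bits.

2.424 bits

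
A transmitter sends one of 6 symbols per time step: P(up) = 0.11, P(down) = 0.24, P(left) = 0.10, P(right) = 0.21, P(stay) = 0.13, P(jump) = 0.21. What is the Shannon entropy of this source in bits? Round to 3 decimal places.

2.505 bits

H = −Σ pᵢ log₂ pᵢ.
−0.11·log₂(0.11) = 0.3503
−0.24·log₂(0.24) = 0.4941
−0.10·log₂(0.10) = 0.3322
−0.21·log₂(0.21) = 0.4728
−0.13·log₂(0.13) = 0.3826
−0.21·log₂(0.21) = 0.4728
Sum ≈ 2.5049 → 2.505 bits.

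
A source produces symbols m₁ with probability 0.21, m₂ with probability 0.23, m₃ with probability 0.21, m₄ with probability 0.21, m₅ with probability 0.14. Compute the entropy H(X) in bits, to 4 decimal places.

2.3032 bits

H = −Σ pᵢ log₂ pᵢ.
−0.21·log₂(0.21) = 0.4728
−0.23·log₂(0.23) = 0.4877
−0.21·log₂(0.21) = 0.4728
−0.21·log₂(0.21) = 0.4728
−0.14·log₂(0.14) = 0.3971
Sum ≈ 2.3032 → 2.3032 bits.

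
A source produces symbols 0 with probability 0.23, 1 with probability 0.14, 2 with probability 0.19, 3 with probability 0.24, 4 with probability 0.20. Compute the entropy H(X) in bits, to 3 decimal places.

2.299 bits

H = −Σ pᵢ log₂ pᵢ.
−0.23·log₂(0.23) = 0.4877
−0.14·log₂(0.14) = 0.3971
−0.19·log₂(0.19) = 0.4552
−0.24·log₂(0.24) = 0.4941
−0.20·log₂(0.20) = 0.4644
Sum ≈ 2.2985 → 2.299 bits.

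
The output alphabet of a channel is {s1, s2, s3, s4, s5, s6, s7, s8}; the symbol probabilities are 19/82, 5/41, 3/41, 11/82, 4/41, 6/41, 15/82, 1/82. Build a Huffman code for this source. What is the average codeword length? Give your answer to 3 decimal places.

Repeatedly combine the two least-probable nodes; the expected code length is the sum of the merged weights.
merge 1/82 + 3/41 → 7/82
merge 7/82 + 4/41 → 15/82
merge 5/41 + 11/82 → 21/82
merge 6/41 + 15/82 → 27/82
merge 15/82 + 19/82 → 17/41
merge 21/82 + 27/82 → 24/41
merge 17/41 + 24/41 → 1
L = 7/82 + 15/82 + 21/82 + 27/82 + 17/41 + 24/41 + 1 = 117/41 ≈ 2.854 bits/symbol.

2.854 bits/symbol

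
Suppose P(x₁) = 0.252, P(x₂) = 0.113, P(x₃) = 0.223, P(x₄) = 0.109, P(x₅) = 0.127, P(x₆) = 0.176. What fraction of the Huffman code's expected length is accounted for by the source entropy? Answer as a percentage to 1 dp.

99.3%

Entropy H = −Σ p log₂ p ≈ 2.5071 bits.
Huffman merges: 109/1000+113/1000→111/500; 127/1000+22/125→303/1000; 111/500+223/1000→89/200; 63/250+303/1000→111/200; 89/200+111/200→1. L = 101/40 ≈ 2.5250.
Efficiency = H/L = 2.5071/2.5250 = 99.3%.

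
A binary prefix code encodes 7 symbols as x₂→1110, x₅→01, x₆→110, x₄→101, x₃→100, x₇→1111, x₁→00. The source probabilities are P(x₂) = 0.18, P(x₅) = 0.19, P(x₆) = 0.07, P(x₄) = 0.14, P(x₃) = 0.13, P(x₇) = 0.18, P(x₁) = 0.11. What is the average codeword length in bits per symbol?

3.06 bits/symbol

L̄ = Σ pᵢ·ℓᵢ = 0.18·4 + 0.19·2 + 0.07·3 + 0.14·3 + 0.13·3 + 0.18·4 + 0.11·2 = 3.06 bits/symbol.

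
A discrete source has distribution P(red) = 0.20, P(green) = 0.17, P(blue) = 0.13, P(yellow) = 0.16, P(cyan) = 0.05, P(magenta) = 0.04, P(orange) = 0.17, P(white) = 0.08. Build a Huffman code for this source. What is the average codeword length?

2.89 bits/symbol

Repeatedly combine the two least-probable nodes; the expected code length is the sum of the merged weights.
merge 1/25 + 1/20 → 9/100
merge 2/25 + 9/100 → 17/100
merge 13/100 + 4/25 → 29/100
merge 17/100 + 17/100 → 17/50
merge 17/100 + 1/5 → 37/100
merge 29/100 + 17/50 → 63/100
merge 37/100 + 63/100 → 1
L = 9/100 + 17/100 + 29/100 + 17/50 + 37/100 + 63/100 + 1 = 289/100 = 2.89 bits/symbol.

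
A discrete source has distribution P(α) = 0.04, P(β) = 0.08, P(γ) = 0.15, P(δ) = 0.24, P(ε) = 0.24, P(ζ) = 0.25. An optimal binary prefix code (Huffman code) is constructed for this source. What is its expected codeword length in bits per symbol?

2.39 bits/symbol

Repeatedly combine the two least-probable nodes; the expected code length is the sum of the merged weights.
merge 1/25 + 2/25 → 3/25
merge 3/25 + 3/20 → 27/100
merge 6/25 + 6/25 → 12/25
merge 1/4 + 27/100 → 13/25
merge 12/25 + 13/25 → 1
L = 3/25 + 27/100 + 12/25 + 13/25 + 1 = 239/100 = 2.39 bits/symbol.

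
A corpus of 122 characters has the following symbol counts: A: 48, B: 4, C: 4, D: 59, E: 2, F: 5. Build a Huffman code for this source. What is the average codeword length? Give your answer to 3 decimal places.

Probabilities are the counts divided by 122.
Repeatedly combine the two least-probable nodes; the expected code length is the sum of the merged weights.
merge 1/61 + 2/61 → 3/61
merge 2/61 + 5/122 → 9/122
merge 3/61 + 9/122 → 15/122
merge 15/122 + 24/61 → 63/122
merge 59/122 + 63/122 → 1
L = 3/61 + 9/122 + 15/122 + 63/122 + 1 = 215/122 ≈ 1.762 bits/symbol.

1.762 bits/symbol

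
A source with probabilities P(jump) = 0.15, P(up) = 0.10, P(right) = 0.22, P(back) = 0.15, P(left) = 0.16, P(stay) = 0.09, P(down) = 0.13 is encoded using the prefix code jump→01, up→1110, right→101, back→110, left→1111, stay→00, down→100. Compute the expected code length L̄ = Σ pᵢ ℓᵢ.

L̄ = Σ pᵢ·ℓᵢ = 0.15·2 + 0.10·4 + 0.22·3 + 0.15·3 + 0.16·4 + 0.09·2 + 0.13·3 = 3.02 bits/symbol.

3.02 bits/symbol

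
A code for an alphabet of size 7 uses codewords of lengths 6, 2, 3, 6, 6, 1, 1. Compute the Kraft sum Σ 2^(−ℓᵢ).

With common denominator 2^6 = 64: Σ 2^(−ℓᵢ) = 1/64 + 16/64 + 8/64 + 1/64 + 1/64 + 32/64 + 32/64 = 91/64 = 1.421875.

1.421875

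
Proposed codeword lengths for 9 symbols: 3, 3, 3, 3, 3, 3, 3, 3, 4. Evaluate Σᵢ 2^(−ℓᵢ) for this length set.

1.0625

With common denominator 2^4 = 16: Σ 2^(−ℓᵢ) = 2/16 + 2/16 + 2/16 + 2/16 + 2/16 + 2/16 + 2/16 + 2/16 + 1/16 = 17/16 = 1.0625.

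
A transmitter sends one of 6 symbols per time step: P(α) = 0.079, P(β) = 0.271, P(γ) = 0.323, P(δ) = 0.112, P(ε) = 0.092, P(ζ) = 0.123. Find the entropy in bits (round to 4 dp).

H = −Σ pᵢ log₂ pᵢ.
−0.079·log₂(0.079) = 0.2893
−0.271·log₂(0.271) = 0.5105
−0.323·log₂(0.323) = 0.5266
−0.112·log₂(0.112) = 0.3537
−0.092·log₂(0.092) = 0.3167
−0.123·log₂(0.123) = 0.3719
Sum ≈ 2.3687 → 2.3687 bits.

2.3687 bits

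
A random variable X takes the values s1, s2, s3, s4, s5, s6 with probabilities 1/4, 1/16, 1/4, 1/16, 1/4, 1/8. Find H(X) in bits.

Each probability is a power of 1/2, so log₂(1/p) is an integer.
H = Σ p·log₂(1/p) = 1/4·2 + 1/16·4 + 1/4·2 + 1/16·4 + 1/4·2 + 1/8·3 = 2.375 bits.

2.375 bits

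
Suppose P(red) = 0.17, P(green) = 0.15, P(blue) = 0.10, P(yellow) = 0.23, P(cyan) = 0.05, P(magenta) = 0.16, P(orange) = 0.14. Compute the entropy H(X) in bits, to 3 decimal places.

2.701 bits

H = −Σ pᵢ log₂ pᵢ.
−0.17·log₂(0.17) = 0.4346
−0.15·log₂(0.15) = 0.4105
−0.10·log₂(0.10) = 0.3322
−0.23·log₂(0.23) = 0.4877
−0.05·log₂(0.05) = 0.2161
−0.16·log₂(0.16) = 0.4230
−0.14·log₂(0.14) = 0.3971
Sum ≈ 2.7012 → 2.701 bits.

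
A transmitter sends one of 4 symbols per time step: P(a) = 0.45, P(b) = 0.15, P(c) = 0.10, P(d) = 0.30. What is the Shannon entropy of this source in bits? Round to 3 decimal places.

H = −Σ pᵢ log₂ pᵢ.
−0.45·log₂(0.45) = 0.5184
−0.15·log₂(0.15) = 0.4105
−0.10·log₂(0.10) = 0.3322
−0.30·log₂(0.30) = 0.5211
Sum ≈ 1.7822 → 1.782 bits.

1.782 bits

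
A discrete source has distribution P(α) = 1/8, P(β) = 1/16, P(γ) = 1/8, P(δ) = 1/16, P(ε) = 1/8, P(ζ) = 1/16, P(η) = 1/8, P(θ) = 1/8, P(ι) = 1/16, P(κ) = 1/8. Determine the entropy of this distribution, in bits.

3.25 bits

Each probability is a power of 1/2, so log₂(1/p) is an integer.
H = Σ p·log₂(1/p) = 1/8·3 + 1/16·4 + 1/8·3 + 1/16·4 + 1/8·3 + 1/16·4 + 1/8·3 + 1/8·3 + 1/16·4 + 1/8·3 = 3.25 bits.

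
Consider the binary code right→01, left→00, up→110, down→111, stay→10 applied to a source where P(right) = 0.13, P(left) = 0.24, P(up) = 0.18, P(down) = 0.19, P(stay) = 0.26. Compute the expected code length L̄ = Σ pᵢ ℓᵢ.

L̄ = Σ pᵢ·ℓᵢ = 0.13·2 + 0.24·2 + 0.18·3 + 0.19·3 + 0.26·2 = 2.37 bits/symbol.

2.37 bits/symbol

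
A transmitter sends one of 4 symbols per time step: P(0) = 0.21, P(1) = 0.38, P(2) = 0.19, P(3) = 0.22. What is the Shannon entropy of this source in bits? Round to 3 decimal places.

H = −Σ pᵢ log₂ pᵢ.
−0.21·log₂(0.21) = 0.4728
−0.38·log₂(0.38) = 0.5305
−0.19·log₂(0.19) = 0.4552
−0.22·log₂(0.22) = 0.4806
Sum ≈ 1.9391 → 1.939 bits.

1.939 bits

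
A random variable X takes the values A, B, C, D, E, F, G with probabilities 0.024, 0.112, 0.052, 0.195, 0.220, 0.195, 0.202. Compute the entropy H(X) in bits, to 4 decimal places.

H = −Σ pᵢ log₂ pᵢ.
−0.024·log₂(0.024) = 0.1291
−0.112·log₂(0.112) = 0.3537
−0.052·log₂(0.052) = 0.2218
−0.195·log₂(0.195) = 0.4599
−0.220·log₂(0.220) = 0.4806
−0.195·log₂(0.195) = 0.4599
−0.202·log₂(0.202) = 0.4661
Sum ≈ 2.5712 → 2.5712 bits.

2.5712 bits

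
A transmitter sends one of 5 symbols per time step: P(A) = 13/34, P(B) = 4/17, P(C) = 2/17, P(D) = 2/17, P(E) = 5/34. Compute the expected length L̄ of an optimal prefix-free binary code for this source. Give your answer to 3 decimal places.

Repeatedly combine the two least-probable nodes; the expected code length is the sum of the merged weights.
merge 2/17 + 2/17 → 4/17
merge 5/34 + 4/17 → 13/34
merge 4/17 + 13/34 → 21/34
merge 13/34 + 21/34 → 1
L = 4/17 + 13/34 + 21/34 + 1 = 38/17 ≈ 2.235 bits/symbol.

2.235 bits/symbol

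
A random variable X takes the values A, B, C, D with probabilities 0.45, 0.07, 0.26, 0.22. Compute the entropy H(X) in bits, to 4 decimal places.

1.7728 bits

H = −Σ pᵢ log₂ pᵢ.
−0.45·log₂(0.45) = 0.5184
−0.07·log₂(0.07) = 0.2686
−0.26·log₂(0.26) = 0.5053
−0.22·log₂(0.22) = 0.4806
Sum ≈ 1.7728 → 1.7728 bits.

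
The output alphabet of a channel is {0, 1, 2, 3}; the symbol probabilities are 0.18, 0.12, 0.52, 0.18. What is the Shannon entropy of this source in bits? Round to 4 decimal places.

1.7483 bits

H = −Σ pᵢ log₂ pᵢ.
−0.18·log₂(0.18) = 0.4453
−0.12·log₂(0.12) = 0.3671
−0.52·log₂(0.52) = 0.4906
−0.18·log₂(0.18) = 0.4453
Sum ≈ 1.7483 → 1.7483 bits.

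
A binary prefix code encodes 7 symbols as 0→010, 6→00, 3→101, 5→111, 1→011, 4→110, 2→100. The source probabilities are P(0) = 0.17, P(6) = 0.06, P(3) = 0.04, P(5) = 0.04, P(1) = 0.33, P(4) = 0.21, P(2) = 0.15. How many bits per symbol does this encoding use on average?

2.94 bits/symbol

L̄ = Σ pᵢ·ℓᵢ = 0.17·3 + 0.06·2 + 0.04·3 + 0.04·3 + 0.33·3 + 0.21·3 + 0.15·3 = 2.94 bits/symbol.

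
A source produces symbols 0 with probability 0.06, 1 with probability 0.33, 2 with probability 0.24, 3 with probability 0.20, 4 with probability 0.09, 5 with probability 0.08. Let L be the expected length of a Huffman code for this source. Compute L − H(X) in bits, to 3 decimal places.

0.036 bits

Entropy H = −Σ p log₂ p ≈ 2.3340 bits.
Huffman merges: 3/50+2/25→7/50; 9/100+7/50→23/100; 1/5+23/100→43/100; 6/25+33/100→57/100; 43/100+57/100→1. L = 237/100 ≈ 2.3700.
L − H = 2.3700 − 2.3340 = 0.036 bits.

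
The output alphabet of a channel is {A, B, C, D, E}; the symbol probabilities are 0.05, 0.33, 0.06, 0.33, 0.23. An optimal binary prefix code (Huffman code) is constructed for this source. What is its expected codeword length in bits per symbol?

2.11 bits/symbol

Repeatedly combine the two least-probable nodes; the expected code length is the sum of the merged weights.
merge 1/20 + 3/50 → 11/100
merge 11/100 + 23/100 → 17/50
merge 33/100 + 33/100 → 33/50
merge 17/50 + 33/50 → 1
L = 11/100 + 17/50 + 33/50 + 1 = 211/100 = 2.11 bits/symbol.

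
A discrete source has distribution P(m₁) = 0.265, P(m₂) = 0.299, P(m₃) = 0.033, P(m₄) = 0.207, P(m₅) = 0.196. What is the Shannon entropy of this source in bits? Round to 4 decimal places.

H = −Σ pᵢ log₂ pᵢ.
−0.265·log₂(0.265) = 0.5077
−0.299·log₂(0.299) = 0.5208
−0.033·log₂(0.033) = 0.1624
−0.207·log₂(0.207) = 0.4704
−0.196·log₂(0.196) = 0.4608
Sum ≈ 2.1221 → 2.1221 bits.

2.1221 bits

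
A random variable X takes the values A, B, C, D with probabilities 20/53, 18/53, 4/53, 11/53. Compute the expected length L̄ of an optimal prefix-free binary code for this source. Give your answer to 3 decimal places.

Repeatedly combine the two least-probable nodes; the expected code length is the sum of the merged weights.
merge 4/53 + 11/53 → 15/53
merge 15/53 + 18/53 → 33/53
merge 20/53 + 33/53 → 1
L = 15/53 + 33/53 + 1 = 101/53 ≈ 1.906 bits/symbol.

1.906 bits/symbol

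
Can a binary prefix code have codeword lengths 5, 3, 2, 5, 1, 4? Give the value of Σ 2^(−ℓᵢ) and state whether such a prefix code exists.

1; yes

With common denominator 2^5 = 32: Σ 2^(−ℓᵢ) = 1/32 + 4/32 + 8/32 + 1/32 + 16/32 + 2/32 = 32/32 = 1.
Kraft's inequality requires Σ ≤ 1; here Σ = 1 ≤ 1, so such a prefix code exists.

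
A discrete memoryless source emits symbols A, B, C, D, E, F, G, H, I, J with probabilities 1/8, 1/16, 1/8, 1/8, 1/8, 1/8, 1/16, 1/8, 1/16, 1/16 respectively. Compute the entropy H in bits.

3.25 bits

Each probability is a power of 1/2, so log₂(1/p) is an integer.
H = Σ p·log₂(1/p) = 1/8·3 + 1/16·4 + 1/8·3 + 1/8·3 + 1/8·3 + 1/8·3 + 1/16·4 + 1/8·3 + 1/16·4 + 1/16·4 = 3.25 bits.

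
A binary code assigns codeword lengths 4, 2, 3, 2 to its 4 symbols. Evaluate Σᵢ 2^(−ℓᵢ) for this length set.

With common denominator 2^4 = 16: Σ 2^(−ℓᵢ) = 1/16 + 4/16 + 2/16 + 4/16 = 11/16 = 0.6875.

0.6875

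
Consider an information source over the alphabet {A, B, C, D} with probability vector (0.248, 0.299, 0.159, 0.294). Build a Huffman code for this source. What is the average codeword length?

2 bits/symbol

Repeatedly combine the two least-probable nodes; the expected code length is the sum of the merged weights.
merge 159/1000 + 31/125 → 407/1000
merge 147/500 + 299/1000 → 593/1000
merge 407/1000 + 593/1000 → 1
L = 407/1000 + 593/1000 + 1 = 2 bits/symbol.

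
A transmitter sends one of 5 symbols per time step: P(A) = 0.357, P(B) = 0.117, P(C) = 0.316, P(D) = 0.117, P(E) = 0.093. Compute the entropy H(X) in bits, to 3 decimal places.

H = −Σ pᵢ log₂ pᵢ.
−0.357·log₂(0.357) = 0.5305
−0.117·log₂(0.117) = 0.3622
−0.316·log₂(0.316) = 0.5252
−0.117·log₂(0.117) = 0.3622
−0.093·log₂(0.093) = 0.3187
Sum ≈ 2.0987 → 2.099 bits.

2.099 bits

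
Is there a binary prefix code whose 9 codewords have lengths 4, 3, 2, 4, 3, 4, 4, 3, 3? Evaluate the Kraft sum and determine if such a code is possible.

With common denominator 2^4 = 16: Σ 2^(−ℓᵢ) = 1/16 + 2/16 + 4/16 + 1/16 + 2/16 + 1/16 + 1/16 + 2/16 + 2/16 = 16/16 = 1.
Kraft's inequality requires Σ ≤ 1; here Σ = 1 ≤ 1, so such a prefix code exists.

1; yes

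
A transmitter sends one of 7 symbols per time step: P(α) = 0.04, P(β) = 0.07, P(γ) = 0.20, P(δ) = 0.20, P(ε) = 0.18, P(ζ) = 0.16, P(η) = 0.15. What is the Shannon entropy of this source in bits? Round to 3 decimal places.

2.662 bits

H = −Σ pᵢ log₂ pᵢ.
−0.04·log₂(0.04) = 0.1858
−0.07·log₂(0.07) = 0.2686
−0.20·log₂(0.20) = 0.4644
−0.20·log₂(0.20) = 0.4644
−0.18·log₂(0.18) = 0.4453
−0.16·log₂(0.16) = 0.4230
−0.15·log₂(0.15) = 0.4105
Sum ≈ 2.6620 → 2.662 bits.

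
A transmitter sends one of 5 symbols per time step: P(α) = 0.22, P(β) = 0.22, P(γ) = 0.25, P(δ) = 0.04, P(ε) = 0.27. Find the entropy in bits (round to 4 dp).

2.1569 bits

H = −Σ pᵢ log₂ pᵢ.
−0.22·log₂(0.22) = 0.4806
−0.22·log₂(0.22) = 0.4806
−0.25·log₂(0.25) = 0.5000
−0.04·log₂(0.04) = 0.1858
−0.27·log₂(0.27) = 0.5100
Sum ≈ 2.1569 → 2.1569 bits.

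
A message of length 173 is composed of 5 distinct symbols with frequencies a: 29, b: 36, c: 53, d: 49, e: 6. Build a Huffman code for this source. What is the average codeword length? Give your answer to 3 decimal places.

2.202 bits/symbol

Probabilities are the counts divided by 173.
Repeatedly combine the two least-probable nodes; the expected code length is the sum of the merged weights.
merge 6/173 + 29/173 → 35/173
merge 35/173 + 36/173 → 71/173
merge 49/173 + 53/173 → 102/173
merge 71/173 + 102/173 → 1
L = 35/173 + 71/173 + 102/173 + 1 = 381/173 ≈ 2.202 bits/symbol.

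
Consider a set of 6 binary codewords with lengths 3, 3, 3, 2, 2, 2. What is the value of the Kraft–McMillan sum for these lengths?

1.125

With common denominator 2^3 = 8: Σ 2^(−ℓᵢ) = 1/8 + 1/8 + 1/8 + 2/8 + 2/8 + 2/8 = 9/8 = 1.125.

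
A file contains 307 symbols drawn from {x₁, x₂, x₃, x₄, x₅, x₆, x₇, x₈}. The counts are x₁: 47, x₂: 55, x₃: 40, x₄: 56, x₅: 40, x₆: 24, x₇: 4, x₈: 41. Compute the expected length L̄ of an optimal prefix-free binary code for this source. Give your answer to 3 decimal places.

2.909 bits/symbol

Probabilities are the counts divided by 307.
Repeatedly combine the two least-probable nodes; the expected code length is the sum of the merged weights.
merge 4/307 + 24/307 → 28/307
merge 28/307 + 40/307 → 68/307
merge 40/307 + 41/307 → 81/307
merge 47/307 + 55/307 → 102/307
merge 56/307 + 68/307 → 124/307
merge 81/307 + 102/307 → 183/307
merge 124/307 + 183/307 → 1
L = 28/307 + 68/307 + 81/307 + 102/307 + 124/307 + 183/307 + 1 = 893/307 ≈ 2.909 bits/symbol.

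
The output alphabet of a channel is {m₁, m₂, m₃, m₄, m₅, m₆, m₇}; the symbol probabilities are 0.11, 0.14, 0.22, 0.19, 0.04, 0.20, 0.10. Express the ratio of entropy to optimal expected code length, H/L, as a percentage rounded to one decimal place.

98.0%

Entropy H = −Σ p log₂ p ≈ 2.6655 bits.
Huffman merges: 1/25+1/10→7/50; 11/100+7/50→1/4; 7/50+19/100→33/100; 1/5+11/50→21/50; 1/4+33/100→29/50; 21/50+29/50→1. L = 68/25 ≈ 2.7200.
Efficiency = H/L = 2.6655/2.7200 = 98.0%.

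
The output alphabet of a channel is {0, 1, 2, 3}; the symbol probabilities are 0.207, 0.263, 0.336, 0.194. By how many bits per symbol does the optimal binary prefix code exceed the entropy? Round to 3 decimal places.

0.035 bits

Entropy H = −Σ p log₂ p ≈ 1.9648 bits.
Huffman merges: 97/500+207/1000→401/1000; 263/1000+42/125→599/1000; 401/1000+599/1000→1. L = 2 ≈ 2.0000.
L − H = 2.0000 − 1.9648 = 0.035 bits.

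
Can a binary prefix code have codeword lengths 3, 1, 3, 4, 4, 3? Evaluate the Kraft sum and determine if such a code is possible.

1; yes

With common denominator 2^4 = 16: Σ 2^(−ℓᵢ) = 2/16 + 8/16 + 2/16 + 1/16 + 1/16 + 2/16 = 16/16 = 1.
Kraft's inequality requires Σ ≤ 1; here Σ = 1 ≤ 1, so such a prefix code exists.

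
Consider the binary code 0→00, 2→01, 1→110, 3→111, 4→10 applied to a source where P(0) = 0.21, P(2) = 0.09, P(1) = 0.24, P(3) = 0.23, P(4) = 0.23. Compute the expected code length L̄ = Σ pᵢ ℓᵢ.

L̄ = Σ pᵢ·ℓᵢ = 0.21·2 + 0.09·2 + 0.24·3 + 0.23·3 + 0.23·2 = 2.47 bits/symbol.

2.47 bits/symbol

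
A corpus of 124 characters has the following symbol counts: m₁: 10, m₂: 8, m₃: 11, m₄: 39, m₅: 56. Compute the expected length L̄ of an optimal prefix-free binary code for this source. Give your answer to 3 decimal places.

Probabilities are the counts divided by 124.
Repeatedly combine the two least-probable nodes; the expected code length is the sum of the merged weights.
merge 2/31 + 5/62 → 9/62
merge 11/124 + 9/62 → 29/124
merge 29/124 + 39/124 → 17/31
merge 14/31 + 17/31 → 1
L = 9/62 + 29/124 + 17/31 + 1 = 239/124 ≈ 1.927 bits/symbol.

1.927 bits/symbol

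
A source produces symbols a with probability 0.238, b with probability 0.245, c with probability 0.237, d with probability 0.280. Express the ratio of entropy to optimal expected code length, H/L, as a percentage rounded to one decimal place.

99.8%

Entropy H = −Σ p log₂ p ≈ 1.9965 bits.
Huffman merges: 237/1000+119/500→19/40; 49/200+7/25→21/40; 19/40+21/40→1. L = 2 ≈ 2.0000.
Efficiency = H/L = 1.9965/2.0000 = 99.8%.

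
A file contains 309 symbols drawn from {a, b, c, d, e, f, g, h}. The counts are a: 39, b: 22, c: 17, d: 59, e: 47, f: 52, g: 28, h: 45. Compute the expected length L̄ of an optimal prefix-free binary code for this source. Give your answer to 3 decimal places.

2.935 bits/symbol

Probabilities are the counts divided by 309.
Repeatedly combine the two least-probable nodes; the expected code length is the sum of the merged weights.
merge 17/309 + 22/309 → 13/103
merge 28/309 + 13/103 → 67/309
merge 13/103 + 15/103 → 28/103
merge 47/309 + 52/309 → 33/103
merge 59/309 + 67/309 → 42/103
merge 28/103 + 33/103 → 61/103
merge 42/103 + 61/103 → 1
L = 13/103 + 67/309 + 28/103 + 33/103 + 42/103 + 61/103 + 1 = 907/309 ≈ 2.935 bits/symbol.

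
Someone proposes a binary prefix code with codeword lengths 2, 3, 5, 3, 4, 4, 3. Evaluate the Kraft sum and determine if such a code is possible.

With common denominator 2^5 = 32: Σ 2^(−ℓᵢ) = 8/32 + 4/32 + 1/32 + 4/32 + 2/32 + 2/32 + 4/32 = 25/32 = 0.78125.
Kraft's inequality requires Σ ≤ 1; here Σ = 0.78125 ≤ 1, so such a prefix code exists.

0.78125; yes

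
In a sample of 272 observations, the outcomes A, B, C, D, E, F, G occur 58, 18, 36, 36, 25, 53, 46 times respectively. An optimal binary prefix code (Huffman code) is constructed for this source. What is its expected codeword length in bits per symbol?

2.75 bits/symbol

Probabilities are the counts divided by 272.
Repeatedly combine the two least-probable nodes; the expected code length is the sum of the merged weights.
merge 9/136 + 25/272 → 43/272
merge 9/68 + 9/68 → 9/34
merge 43/272 + 23/136 → 89/272
merge 53/272 + 29/136 → 111/272
merge 9/34 + 89/272 → 161/272
merge 111/272 + 161/272 → 1
L = 43/272 + 9/34 + 89/272 + 111/272 + 161/272 + 1 = 11/4 = 2.75 bits/symbol.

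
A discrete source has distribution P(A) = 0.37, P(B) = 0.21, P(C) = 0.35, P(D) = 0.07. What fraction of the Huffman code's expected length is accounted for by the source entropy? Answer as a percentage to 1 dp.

94.4%

Entropy H = −Σ p log₂ p ≈ 1.8022 bits.
Huffman merges: 7/100+21/100→7/25; 7/25+7/20→63/100; 37/100+63/100→1. L = 191/100 ≈ 1.9100.
Efficiency = H/L = 1.8022/1.9100 = 94.4%.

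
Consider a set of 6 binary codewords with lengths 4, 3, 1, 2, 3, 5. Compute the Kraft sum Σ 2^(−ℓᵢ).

1.09375

With common denominator 2^5 = 32: Σ 2^(−ℓᵢ) = 2/32 + 4/32 + 16/32 + 8/32 + 4/32 + 1/32 = 35/32 = 1.09375.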